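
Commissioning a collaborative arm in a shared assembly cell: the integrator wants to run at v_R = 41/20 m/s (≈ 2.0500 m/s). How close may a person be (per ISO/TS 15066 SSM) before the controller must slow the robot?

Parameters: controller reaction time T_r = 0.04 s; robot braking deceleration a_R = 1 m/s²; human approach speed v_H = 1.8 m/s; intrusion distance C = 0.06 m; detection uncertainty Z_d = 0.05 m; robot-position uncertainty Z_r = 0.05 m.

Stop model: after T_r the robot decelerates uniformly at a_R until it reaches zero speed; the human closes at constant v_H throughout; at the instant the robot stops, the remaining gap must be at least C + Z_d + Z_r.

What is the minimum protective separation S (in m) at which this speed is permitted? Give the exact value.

stop time T_s = (41/20)/1 = 2.0500 s
robot covers v_R·T_r = 2.0500·0.0400 = 0.0820 m before braking
robot covers 2.0500·2.0500 − ½·1.0000·2.0500² = 2.1012 m while stopping
human over T_r+T_s: 1.8000·(0.0400+2.0500) = 3.7620 m
residual clearance needed = 0.0600+0.0500+0.0500 = 0.1600 m
S_min ≈ 0.0820+2.1012+3.7620+0.1600  ⇒  S_min = 24421/4000 m

S_min = 24421/4000 m = 6.1052 m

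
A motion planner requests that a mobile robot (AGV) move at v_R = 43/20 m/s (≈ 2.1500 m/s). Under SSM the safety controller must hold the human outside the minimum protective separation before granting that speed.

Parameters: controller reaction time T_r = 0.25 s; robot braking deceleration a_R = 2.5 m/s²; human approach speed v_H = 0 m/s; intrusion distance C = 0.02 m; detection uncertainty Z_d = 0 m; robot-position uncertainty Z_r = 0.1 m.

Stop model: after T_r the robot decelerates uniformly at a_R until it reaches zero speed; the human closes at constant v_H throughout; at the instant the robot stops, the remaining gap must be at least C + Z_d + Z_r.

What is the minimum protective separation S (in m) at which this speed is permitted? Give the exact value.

S_min = 791/500 m = 1.5820 m

stop time T_s = (43/20)/(5/2) = 0.8600 s
reaction-phase robot travel = 2.1500·0.2500 = 0.5375 m
braking distance = 2.1500²/(2·2.5000) = 0.9245 m
person approaches 0.0000·(0.2500+0.8600) = 0.0000 m
C+Z_d+Z_r = 0.0200+0.0000+0.1000 = 0.1200 m
S_min ≈ 0.5375+0.9245+0.0000+0.1200  ⇒  S_min = 791/500 m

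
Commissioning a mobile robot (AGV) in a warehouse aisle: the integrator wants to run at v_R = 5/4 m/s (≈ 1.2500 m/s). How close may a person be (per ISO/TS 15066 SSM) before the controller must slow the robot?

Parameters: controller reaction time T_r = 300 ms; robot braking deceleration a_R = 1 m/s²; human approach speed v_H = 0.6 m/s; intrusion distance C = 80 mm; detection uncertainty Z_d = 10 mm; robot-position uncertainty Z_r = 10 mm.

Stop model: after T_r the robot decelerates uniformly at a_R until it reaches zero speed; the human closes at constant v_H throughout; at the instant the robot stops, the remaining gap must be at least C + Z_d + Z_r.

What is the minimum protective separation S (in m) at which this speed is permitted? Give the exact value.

stop time T_s = (5/4)/1 = 1.2500 s
robot covers v_R·T_r = 1.2500·0.3000 = 0.3750 m before braking
braking distance = 1.2500²/(2·1.0000) = 0.7812 m
human over T_r+T_s: 0.6000·(0.3000+1.2500) = 0.9300 m
C+Z_d+Z_r = 0.0800+0.0100+0.0100 = 0.1000 m
S_min ≈ 0.3750+0.7812+0.9300+0.1000  ⇒  S_min = 1749/800 m

S_min = 1749/800 m = 2.1862 m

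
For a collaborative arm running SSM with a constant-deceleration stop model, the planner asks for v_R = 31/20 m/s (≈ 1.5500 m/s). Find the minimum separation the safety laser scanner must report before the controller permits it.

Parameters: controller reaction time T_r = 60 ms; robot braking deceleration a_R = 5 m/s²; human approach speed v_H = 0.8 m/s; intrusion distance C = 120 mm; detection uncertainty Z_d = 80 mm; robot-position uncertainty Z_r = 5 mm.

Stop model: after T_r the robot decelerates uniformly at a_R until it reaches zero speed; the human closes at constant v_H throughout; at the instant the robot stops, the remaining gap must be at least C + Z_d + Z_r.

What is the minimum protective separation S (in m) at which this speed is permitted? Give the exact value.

braking lasts T_s = (31/20)/5 = 0.3100 s
robot in T_r: 1.5500·0.0600 = 0.0930 m
braking distance = 1.5500²/(2·5.0000) = 0.2402 m
human closes 0.8000·0.3700 = 0.2960 m
residual clearance needed = 0.1200+0.0800+0.0050 = 0.2050 m
S_min ≈ 0.0930+0.2402+0.2960+0.2050  ⇒  S_min = 3337/4000 m

S_min = 3337/4000 m = 0.8343 m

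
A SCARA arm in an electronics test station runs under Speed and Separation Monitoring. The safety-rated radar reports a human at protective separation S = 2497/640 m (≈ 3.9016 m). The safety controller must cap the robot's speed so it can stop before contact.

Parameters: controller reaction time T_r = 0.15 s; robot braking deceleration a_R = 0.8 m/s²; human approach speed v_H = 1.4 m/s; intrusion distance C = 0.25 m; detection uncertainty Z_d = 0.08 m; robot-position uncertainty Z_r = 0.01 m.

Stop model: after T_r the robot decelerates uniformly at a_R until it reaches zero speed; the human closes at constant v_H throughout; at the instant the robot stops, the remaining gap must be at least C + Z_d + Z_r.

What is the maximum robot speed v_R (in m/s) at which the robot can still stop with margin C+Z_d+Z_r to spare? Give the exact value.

collect terms ⇒ (5/8)·v_R² + (19/10)·v_R + (-429/128) = 0
  disc = (19/10)² − 4·(5/8)·(-429/128) = 76729/6400 ; √disc = 277/80
  v_R = (−(19/10) + 277/80) / (2·(5/8)) = 5/4 m/s
check:
stop time T_s = (5/4)/(4/5) = 1.5625 s
robot in T_r: 1.2500·0.1500 = 0.1875 m
robot under decel: 1.2500²/(2·0.8000) = 0.9766 m
human over T_r+T_s: 1.4000·(0.1500+1.5625) = 2.3975 m
margins: 0.2500+0.0800+0.0100 = 0.3400 m
sum ≈ 0.1875+0.9766+2.3975+0.3400 ≈ 3.9016 m = S ✓

v_R_max = 5/4 m/s = 1.2500 m/s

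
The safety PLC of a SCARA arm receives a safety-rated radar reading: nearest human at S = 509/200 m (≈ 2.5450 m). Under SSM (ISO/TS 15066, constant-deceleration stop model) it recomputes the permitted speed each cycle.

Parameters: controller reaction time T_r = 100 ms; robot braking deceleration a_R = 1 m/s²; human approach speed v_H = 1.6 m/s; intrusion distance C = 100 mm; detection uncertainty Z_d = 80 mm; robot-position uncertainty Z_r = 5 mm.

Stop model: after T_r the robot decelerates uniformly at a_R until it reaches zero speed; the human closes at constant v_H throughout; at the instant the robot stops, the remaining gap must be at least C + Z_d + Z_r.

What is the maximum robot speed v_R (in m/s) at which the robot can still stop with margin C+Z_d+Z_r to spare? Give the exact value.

v_R_max = 1 m/s = 1.0000 m/s

at the boundary: (1/2)·v² + (17/10)·v + (-11/5) = 0
  disc = (17/10)² − 4·(1/2)·(-11/5) = 729/100 ; √disc = 27/10
  v_R = (−(17/10) + 27/10) / (2·(1/2)) = 1 m/s
check:
stop time T_s = 1/1 = 1.0000 s
reaction-phase robot travel = 1.0000·0.1000 = 0.1000 m
robot under decel: 1.0000²/(2·1.0000) = 0.5000 m
human over T_r+T_s: 1.6000·(0.1000+1.0000) = 1.7600 m
margins: 0.1000+0.0800+0.0050 = 0.1850 m
sum ≈ 0.1000+0.5000+1.7600+0.1850 ≈ 2.5450 m = S ✓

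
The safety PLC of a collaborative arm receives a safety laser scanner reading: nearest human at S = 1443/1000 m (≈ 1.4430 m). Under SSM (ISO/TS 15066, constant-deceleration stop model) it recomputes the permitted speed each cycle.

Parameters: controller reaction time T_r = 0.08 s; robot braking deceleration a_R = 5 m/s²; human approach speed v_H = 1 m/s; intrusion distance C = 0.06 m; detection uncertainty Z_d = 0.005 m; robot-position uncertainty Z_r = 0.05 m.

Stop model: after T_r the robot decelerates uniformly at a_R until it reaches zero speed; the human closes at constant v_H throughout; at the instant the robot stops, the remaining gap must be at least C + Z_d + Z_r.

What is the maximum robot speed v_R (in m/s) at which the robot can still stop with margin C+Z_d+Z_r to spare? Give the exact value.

v_R_max = 12/5 m/s = 2.4000 m/s

at the boundary: (1/10)·v² + (7/25)·v + (-156/125) = 0
  disc = (7/25)² − 4·(1/10)·(-156/125) = 361/625 ; √disc = 19/25
  v_R = (−(7/25) + 19/25) / (2·(1/10)) = 12/5 m/s
check:
stop time T_s = (12/5)/5 = 0.4800 s
robot covers v_R·T_r = 2.4000·0.0800 = 0.1920 m before braking
braking distance = 2.4000²/(2·5.0000) = 0.5760 m
human over T_r+T_s: 1.0000·(0.0800+0.4800) = 0.5600 m
C+Z_d+Z_r = 0.0600+0.0050+0.0500 = 0.1150 m
sum ≈ 0.1920+0.5760+0.5600+0.1150 ≈ 1.4430 m = S ✓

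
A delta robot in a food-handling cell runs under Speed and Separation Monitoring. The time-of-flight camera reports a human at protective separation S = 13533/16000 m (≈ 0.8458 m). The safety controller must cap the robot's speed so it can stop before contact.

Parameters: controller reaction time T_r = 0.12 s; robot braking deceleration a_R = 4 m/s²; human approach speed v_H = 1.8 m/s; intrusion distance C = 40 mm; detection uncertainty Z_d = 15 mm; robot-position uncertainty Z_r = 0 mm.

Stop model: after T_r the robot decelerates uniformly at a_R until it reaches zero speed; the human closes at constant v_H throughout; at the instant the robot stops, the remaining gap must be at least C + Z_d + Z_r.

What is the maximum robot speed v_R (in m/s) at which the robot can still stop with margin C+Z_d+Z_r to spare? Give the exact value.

collect terms ⇒ (1/8)·v_R² + (57/100)·v_R + (-9197/16000) = 0
  disc = (57/100)² − 4·(1/8)·(-9197/16000) = 97969/160000 ; √disc = 313/400
  v_R = (−(57/100) + 313/400) / (2·(1/8)) = 17/20 m/s
check:
braking lasts T_s = (17/20)/4 = 0.2125 s
robot covers v_R·T_r = 0.8500·0.1200 = 0.1020 m before braking
robot covers 0.8500·0.2125 − ½·4.0000·0.2125² = 0.0903 m while stopping
person approaches 1.8000·(0.1200+0.2125) = 0.5985 m
margins: 0.0400+0.0150+0.0000 = 0.0550 m
sum ≈ 0.1020+0.0903+0.5985+0.0550 ≈ 0.8458 m = S ✓

v_R_max = 17/20 m/s = 0.8500 m/s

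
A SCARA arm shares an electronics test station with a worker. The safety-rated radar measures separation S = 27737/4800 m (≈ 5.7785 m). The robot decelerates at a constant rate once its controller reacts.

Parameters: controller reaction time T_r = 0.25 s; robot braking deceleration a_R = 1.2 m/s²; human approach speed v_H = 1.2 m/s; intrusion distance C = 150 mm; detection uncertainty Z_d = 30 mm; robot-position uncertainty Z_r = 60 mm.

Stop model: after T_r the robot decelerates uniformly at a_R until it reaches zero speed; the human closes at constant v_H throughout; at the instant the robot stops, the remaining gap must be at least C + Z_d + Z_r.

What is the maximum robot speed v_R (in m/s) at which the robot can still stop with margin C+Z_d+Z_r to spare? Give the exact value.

quadratic (5/12)·v² + (5/4)·v + (-5029/960) = 0
  disc = (5/4)² − 4·(5/12)·(-5029/960) = 5929/576 ; √disc = 77/24
  v_R = (−(5/4) + 77/24) / (2·(5/12)) = 47/20 m/s
check:
T_s = v_R/a_R = (47/20)/(6/5) = 1.9583 s
robot covers v_R·T_r = 2.3500·0.2500 = 0.5875 m before braking
braking distance = 2.3500²/(2·1.2000) = 2.3010 m
human closes 1.2000·2.2083 = 2.6500 m
margins: 0.1500+0.0300+0.0600 = 0.2400 m
sum ≈ 0.5875+2.3010+2.6500+0.2400 ≈ 5.7785 m = S ✓

v_R_max = 47/20 m/s = 2.3500 m/s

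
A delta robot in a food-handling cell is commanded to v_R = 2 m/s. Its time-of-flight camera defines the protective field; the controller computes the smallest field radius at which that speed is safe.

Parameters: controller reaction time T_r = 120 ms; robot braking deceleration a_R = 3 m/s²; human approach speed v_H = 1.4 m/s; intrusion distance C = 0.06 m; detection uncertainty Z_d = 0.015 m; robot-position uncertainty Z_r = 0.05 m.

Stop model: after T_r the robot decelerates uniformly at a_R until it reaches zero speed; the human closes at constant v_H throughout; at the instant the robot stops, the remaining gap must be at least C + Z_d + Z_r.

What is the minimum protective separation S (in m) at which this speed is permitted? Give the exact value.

T_s = v_R/a_R = 2/3 = 0.6667 s
robot covers v_R·T_r = 2.0000·0.1200 = 0.2400 m before braking
braking distance = 2.0000²/(2·3.0000) = 0.6667 m
human over T_r+T_s: 1.4000·(0.1200+0.6667) = 1.1013 m
margins: 0.0600+0.0150+0.0500 = 0.1250 m
S_min ≈ 0.2400+0.6667+1.1013+0.1250  ⇒  S_min = 2133/1000 m

S_min = 2133/1000 m = 2.1330 m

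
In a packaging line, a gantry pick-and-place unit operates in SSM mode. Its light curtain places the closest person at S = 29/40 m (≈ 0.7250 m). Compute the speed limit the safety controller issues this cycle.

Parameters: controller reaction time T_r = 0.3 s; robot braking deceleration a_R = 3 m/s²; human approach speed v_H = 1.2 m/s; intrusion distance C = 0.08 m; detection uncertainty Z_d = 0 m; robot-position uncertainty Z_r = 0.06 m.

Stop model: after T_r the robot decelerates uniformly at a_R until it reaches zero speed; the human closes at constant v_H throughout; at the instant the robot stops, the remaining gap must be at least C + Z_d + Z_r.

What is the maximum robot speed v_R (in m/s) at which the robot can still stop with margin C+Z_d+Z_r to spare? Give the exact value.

collect terms ⇒ (1/6)·v_R² + (7/10)·v_R + (-9/40) = 0
  disc = (7/10)² − 4·(1/6)·(-9/40) = 16/25 ; √disc = 4/5
  v_R = (−(7/10) + 4/5) / (2·(1/6)) = 3/10 m/s
check:
braking lasts T_s = (3/10)/3 = 0.1000 s
reaction-phase robot travel = 0.3000·0.3000 = 0.0900 m
robot under decel: 0.3000²/(2·3.0000) = 0.0150 m
human closes 1.2000·0.4000 = 0.4800 m
residual clearance needed = 0.0800+0.0000+0.0600 = 0.1400 m
sum ≈ 0.0900+0.0150+0.4800+0.1400 ≈ 0.7250 m = S ✓

v_R_max = 3/10 m/s = 0.3000 m/s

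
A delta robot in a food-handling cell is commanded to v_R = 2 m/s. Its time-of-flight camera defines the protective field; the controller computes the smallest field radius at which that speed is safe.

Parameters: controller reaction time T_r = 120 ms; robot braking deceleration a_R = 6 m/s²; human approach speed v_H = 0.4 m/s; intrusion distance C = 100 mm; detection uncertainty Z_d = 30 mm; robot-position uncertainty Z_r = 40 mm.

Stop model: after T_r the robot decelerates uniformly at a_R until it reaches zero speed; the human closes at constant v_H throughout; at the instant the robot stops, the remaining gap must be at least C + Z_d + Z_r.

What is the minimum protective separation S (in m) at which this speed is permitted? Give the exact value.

T_s = v_R/a_R = 2/6 = 0.3333 s
reaction-phase robot travel = 2.0000·0.1200 = 0.2400 m
robot covers 2.0000·0.3333 − ½·6.0000·0.3333² = 0.3333 m while stopping
person approaches 0.4000·(0.1200+0.3333) = 0.1813 m
residual clearance needed = 0.1000+0.0300+0.0400 = 0.1700 m
S_min ≈ 0.2400+0.3333+0.1813+0.1700  ⇒  S_min = 1387/1500 m

S_min = 1387/1500 m = 0.9247 m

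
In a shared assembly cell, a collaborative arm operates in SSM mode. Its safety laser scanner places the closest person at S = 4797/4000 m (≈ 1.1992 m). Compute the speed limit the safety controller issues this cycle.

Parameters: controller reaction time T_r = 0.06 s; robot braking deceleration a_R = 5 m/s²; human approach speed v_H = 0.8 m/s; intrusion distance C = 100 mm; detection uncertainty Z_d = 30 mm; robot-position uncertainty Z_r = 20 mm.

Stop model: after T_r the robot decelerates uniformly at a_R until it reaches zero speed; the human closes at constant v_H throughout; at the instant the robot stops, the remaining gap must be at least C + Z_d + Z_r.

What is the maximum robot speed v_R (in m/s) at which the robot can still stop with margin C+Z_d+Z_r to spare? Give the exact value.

quadratic (1/10)·v² + (11/50)·v + (-801/800) = 0
  disc = (11/50)² − 4·(1/10)·(-801/800) = 4489/10000 ; √disc = 67/100
  v_R = (−(11/50) + 67/100) / (2·(1/10)) = 9/4 m/s
check:
braking lasts T_s = (9/4)/5 = 0.4500 s
robot in T_r: 2.2500·0.0600 = 0.1350 m
robot covers 2.2500·0.4500 − ½·5.0000·0.4500² = 0.5062 m while stopping
human closes 0.8000·0.5100 = 0.4080 m
C+Z_d+Z_r = 0.1000+0.0300+0.0200 = 0.1500 m
sum ≈ 0.1350+0.5062+0.4080+0.1500 ≈ 1.1992 m = S ✓

v_R_max = 9/4 m/s = 2.2500 m/s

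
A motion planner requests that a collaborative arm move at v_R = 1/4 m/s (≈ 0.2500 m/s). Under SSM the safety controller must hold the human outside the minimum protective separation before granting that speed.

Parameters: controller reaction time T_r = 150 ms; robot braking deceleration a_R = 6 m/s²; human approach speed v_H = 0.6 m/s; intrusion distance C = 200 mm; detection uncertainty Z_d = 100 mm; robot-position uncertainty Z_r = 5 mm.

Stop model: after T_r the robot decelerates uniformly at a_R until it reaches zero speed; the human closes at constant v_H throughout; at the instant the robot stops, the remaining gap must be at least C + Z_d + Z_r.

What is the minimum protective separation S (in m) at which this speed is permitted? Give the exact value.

stop time T_s = (1/4)/6 = 0.0417 s
reaction-phase robot travel = 0.2500·0.1500 = 0.0375 m
robot under decel: 0.2500²/(2·6.0000) = 0.0052 m
person approaches 0.6000·(0.1500+0.0417) = 0.1150 m
margins: 0.2000+0.1000+0.0050 = 0.3050 m
S_min ≈ 0.0375+0.0052+0.1150+0.3050  ⇒  S_min = 2221/4800 m

S_min = 2221/4800 m = 0.4627 m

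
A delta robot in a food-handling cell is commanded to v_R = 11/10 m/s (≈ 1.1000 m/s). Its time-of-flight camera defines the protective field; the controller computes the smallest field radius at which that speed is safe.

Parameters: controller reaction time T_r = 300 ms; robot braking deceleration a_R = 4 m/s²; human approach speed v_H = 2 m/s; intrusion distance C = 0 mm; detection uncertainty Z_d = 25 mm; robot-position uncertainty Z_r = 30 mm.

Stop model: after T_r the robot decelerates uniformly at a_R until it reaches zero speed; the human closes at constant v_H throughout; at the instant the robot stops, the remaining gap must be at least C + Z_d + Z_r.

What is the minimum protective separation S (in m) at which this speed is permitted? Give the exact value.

braking lasts T_s = (11/10)/4 = 0.2750 s
robot covers v_R·T_r = 1.1000·0.3000 = 0.3300 m before braking
robot under decel: 1.1000²/(2·4.0000) = 0.1512 m
human closes 2.0000·0.5750 = 1.1500 m
margins: 0.0000+0.0250+0.0300 = 0.0550 m
S_min ≈ 0.3300+0.1512+1.1500+0.0550  ⇒  S_min = 1349/800 m

S_min = 1349/800 m = 1.6863 m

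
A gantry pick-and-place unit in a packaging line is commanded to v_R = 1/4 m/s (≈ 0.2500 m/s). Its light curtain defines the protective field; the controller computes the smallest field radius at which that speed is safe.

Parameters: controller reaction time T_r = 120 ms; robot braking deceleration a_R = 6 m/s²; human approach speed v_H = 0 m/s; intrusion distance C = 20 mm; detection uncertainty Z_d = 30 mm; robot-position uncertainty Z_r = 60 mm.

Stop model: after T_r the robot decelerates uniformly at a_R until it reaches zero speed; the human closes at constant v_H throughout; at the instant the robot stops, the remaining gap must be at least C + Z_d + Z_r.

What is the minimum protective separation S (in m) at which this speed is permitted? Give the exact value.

S_min = 697/4800 m = 0.1452 m

T_s = v_R/a_R = (1/4)/6 = 0.0417 s
robot covers v_R·T_r = 0.2500·0.1200 = 0.0300 m before braking
braking distance = 0.2500²/(2·6.0000) = 0.0052 m
person approaches 0.0000·(0.1200+0.0417) = 0.0000 m
C+Z_d+Z_r = 0.0200+0.0300+0.0600 = 0.1100 m
S_min ≈ 0.0300+0.0052+0.0000+0.1100  ⇒  S_min = 697/4800 m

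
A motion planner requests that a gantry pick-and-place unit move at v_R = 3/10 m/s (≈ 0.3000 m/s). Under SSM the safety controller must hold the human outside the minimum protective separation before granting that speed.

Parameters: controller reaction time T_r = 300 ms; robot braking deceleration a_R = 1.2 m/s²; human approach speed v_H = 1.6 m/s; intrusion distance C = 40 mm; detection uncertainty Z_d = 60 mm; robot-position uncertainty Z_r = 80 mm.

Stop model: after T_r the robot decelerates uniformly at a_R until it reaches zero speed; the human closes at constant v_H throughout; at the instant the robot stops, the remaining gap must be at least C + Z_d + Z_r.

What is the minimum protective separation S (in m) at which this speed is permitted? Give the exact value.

S_min = 19/16 m = 1.1875 m

T_s = v_R/a_R = (3/10)/(6/5) = 0.2500 s
robot in T_r: 0.3000·0.3000 = 0.0900 m
braking distance = 0.3000²/(2·1.2000) = 0.0375 m
human closes 1.6000·0.5500 = 0.8800 m
C+Z_d+Z_r = 0.0400+0.0600+0.0800 = 0.1800 m
S_min ≈ 0.0900+0.0375+0.8800+0.1800  ⇒  S_min = 19/16 m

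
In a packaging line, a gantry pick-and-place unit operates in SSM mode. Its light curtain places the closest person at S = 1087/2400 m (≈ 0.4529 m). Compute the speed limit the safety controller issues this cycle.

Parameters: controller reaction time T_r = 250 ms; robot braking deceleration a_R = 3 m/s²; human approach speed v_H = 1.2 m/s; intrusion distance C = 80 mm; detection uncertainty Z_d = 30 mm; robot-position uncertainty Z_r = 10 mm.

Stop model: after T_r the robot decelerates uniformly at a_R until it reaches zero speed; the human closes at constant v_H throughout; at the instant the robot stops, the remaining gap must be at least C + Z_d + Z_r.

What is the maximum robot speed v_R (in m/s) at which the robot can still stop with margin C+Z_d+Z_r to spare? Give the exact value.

v_R_max = 1/20 m/s = 0.0500 m/s

quadratic (1/6)·v² + (13/20)·v + (-79/2400) = 0
  disc = (13/20)² − 4·(1/6)·(-79/2400) = 4/9 ; √disc = 2/3
  v_R = (−(13/20) + 2/3) / (2·(1/6)) = 1/20 m/s
check:
T_s = v_R/a_R = (1/20)/3 = 0.0167 s
reaction-phase robot travel = 0.0500·0.2500 = 0.0125 m
robot under decel: 0.0500²/(2·3.0000) = 0.0004 m
person approaches 1.2000·(0.2500+0.0167) = 0.3200 m
margins: 0.0800+0.0300+0.0100 = 0.1200 m
sum ≈ 0.0125+0.0004+0.3200+0.1200 ≈ 0.4529 m = S ✓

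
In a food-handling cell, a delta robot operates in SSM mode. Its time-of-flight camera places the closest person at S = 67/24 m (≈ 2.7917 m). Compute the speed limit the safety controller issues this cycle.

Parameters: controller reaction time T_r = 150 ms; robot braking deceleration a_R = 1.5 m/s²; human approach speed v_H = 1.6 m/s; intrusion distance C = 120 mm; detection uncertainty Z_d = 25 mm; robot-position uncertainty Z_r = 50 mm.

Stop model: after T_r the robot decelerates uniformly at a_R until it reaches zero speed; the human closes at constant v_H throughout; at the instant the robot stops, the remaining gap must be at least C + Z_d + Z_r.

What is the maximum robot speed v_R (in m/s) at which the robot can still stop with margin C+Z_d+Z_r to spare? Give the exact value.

collect terms ⇒ (1/3)·v_R² + (73/60)·v_R + (-707/300) = 0
  disc = (73/60)² − 4·(1/3)·(-707/300) = 1849/400 ; √disc = 43/20
  v_R = (−(73/60) + 43/20) / (2·(1/3)) = 7/5 m/s
check:
braking lasts T_s = (7/5)/(3/2) = 0.9333 s
robot covers v_R·T_r = 1.4000·0.1500 = 0.2100 m before braking
robot covers 1.4000·0.9333 − ½·1.5000·0.9333² = 0.6533 m while stopping
person approaches 1.6000·(0.1500+0.9333) = 1.7333 m
C+Z_d+Z_r = 0.1200+0.0250+0.0500 = 0.1950 m
sum ≈ 0.2100+0.6533+1.7333+0.1950 ≈ 2.7917 m = S ✓

v_R_max = 7/5 m/s = 1.4000 m/s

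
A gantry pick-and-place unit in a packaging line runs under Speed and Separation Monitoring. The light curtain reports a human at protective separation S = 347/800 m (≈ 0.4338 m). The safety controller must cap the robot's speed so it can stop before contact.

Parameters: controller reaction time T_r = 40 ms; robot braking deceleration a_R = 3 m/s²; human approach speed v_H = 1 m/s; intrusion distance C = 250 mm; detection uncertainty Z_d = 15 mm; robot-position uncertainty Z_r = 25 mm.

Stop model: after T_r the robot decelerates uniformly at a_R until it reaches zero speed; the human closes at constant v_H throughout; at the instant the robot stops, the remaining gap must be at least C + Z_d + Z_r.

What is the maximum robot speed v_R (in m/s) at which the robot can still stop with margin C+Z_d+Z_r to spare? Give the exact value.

v_R_max = 1/4 m/s = 0.2500 m/s

quadratic (1/6)·v² + (28/75)·v + (-83/800) = 0
  disc = (28/75)² − 4·(1/6)·(-83/800) = 18769/90000 ; √disc = 137/300
  v_R = (−(28/75) + 137/300) / (2·(1/6)) = 1/4 m/s
check:
T_s = v_R/a_R = (1/4)/3 = 0.0833 s
robot in T_r: 0.2500·0.0400 = 0.0100 m
braking distance = 0.2500²/(2·3.0000) = 0.0104 m
human closes 1.0000·0.1233 = 0.1233 m
margins: 0.2500+0.0150+0.0250 = 0.2900 m
sum ≈ 0.0100+0.0104+0.1233+0.2900 ≈ 0.4338 m = S ✓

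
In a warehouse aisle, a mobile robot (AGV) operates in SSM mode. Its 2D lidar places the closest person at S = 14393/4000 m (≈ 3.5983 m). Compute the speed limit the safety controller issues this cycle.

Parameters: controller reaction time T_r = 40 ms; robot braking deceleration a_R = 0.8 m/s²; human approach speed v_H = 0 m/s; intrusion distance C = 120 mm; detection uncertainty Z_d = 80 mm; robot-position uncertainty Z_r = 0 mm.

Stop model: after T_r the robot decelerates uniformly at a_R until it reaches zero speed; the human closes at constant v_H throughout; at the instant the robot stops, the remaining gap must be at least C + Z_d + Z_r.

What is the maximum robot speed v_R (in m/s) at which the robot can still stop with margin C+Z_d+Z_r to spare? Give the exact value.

v_R_max = 23/10 m/s = 2.3000 m/s

at the boundary: (5/8)·v² + (1/25)·v + (-13593/4000) = 0
  disc = (1/25)² − 4·(5/8)·(-13593/4000) = 339889/40000 ; √disc = 583/200
  v_R = (−(1/25) + 583/200) / (2·(5/8)) = 23/10 m/s
check:
stop time T_s = (23/10)/(4/5) = 2.8750 s
robot covers v_R·T_r = 2.3000·0.0400 = 0.0920 m before braking
braking distance = 2.3000²/(2·0.8000) = 3.3062 m
person approaches 0.0000·(0.0400+2.8750) = 0.0000 m
C+Z_d+Z_r = 0.1200+0.0800+0.0000 = 0.2000 m
sum ≈ 0.0920+3.3062+0.0000+0.2000 ≈ 3.5983 m = S ✓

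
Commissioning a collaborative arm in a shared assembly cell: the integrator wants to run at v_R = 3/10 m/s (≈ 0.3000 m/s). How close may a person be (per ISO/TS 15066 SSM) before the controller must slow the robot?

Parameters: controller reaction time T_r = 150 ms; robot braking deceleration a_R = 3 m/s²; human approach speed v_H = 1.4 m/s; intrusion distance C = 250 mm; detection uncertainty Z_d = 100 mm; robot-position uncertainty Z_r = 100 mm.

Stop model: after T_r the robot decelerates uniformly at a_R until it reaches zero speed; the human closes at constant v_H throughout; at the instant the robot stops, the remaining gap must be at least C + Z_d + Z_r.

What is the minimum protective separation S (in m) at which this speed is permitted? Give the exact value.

S_min = 43/50 m = 0.8600 m

stop time T_s = (3/10)/3 = 0.1000 s
robot in T_r: 0.3000·0.1500 = 0.0450 m
robot under decel: 0.3000²/(2·3.0000) = 0.0150 m
person approaches 1.4000·(0.1500+0.1000) = 0.3500 m
C+Z_d+Z_r = 0.2500+0.1000+0.1000 = 0.4500 m
S_min ≈ 0.0450+0.0150+0.3500+0.4500  ⇒  S_min = 43/50 m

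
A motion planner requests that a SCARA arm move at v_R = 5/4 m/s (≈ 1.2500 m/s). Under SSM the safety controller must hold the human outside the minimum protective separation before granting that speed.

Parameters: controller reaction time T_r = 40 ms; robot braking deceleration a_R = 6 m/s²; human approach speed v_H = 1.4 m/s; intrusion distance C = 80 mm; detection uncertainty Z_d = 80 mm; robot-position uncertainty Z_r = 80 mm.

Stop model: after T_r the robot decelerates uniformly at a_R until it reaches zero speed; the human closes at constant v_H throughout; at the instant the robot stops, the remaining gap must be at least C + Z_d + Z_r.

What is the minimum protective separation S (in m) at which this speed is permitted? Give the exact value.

S_min = 6143/8000 m = 0.7679 m

T_s = v_R/a_R = (5/4)/6 = 0.2083 s
robot covers v_R·T_r = 1.2500·0.0400 = 0.0500 m before braking
robot under decel: 1.2500²/(2·6.0000) = 0.1302 m
human over T_r+T_s: 1.4000·(0.0400+0.2083) = 0.3477 m
margins: 0.0800+0.0800+0.0800 = 0.2400 m
S_min ≈ 0.0500+0.1302+0.3477+0.2400  ⇒  S_min = 6143/8000 m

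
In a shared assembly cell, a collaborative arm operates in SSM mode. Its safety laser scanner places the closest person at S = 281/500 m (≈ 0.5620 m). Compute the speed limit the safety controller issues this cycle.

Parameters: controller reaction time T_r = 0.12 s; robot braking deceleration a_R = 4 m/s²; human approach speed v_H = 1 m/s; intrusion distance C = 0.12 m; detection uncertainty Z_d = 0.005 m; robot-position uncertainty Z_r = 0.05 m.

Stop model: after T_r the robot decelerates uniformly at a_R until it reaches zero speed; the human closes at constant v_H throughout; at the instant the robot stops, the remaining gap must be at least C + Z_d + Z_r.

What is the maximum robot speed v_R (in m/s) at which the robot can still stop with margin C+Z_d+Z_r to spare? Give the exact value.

at the boundary: (1/8)·v² + (37/100)·v + (-267/1000) = 0
  disc = (37/100)² − 4·(1/8)·(-267/1000) = 169/625 ; √disc = 13/25
  v_R = (−(37/100) + 13/25) / (2·(1/8)) = 3/5 m/s
check:
stop time T_s = (3/5)/4 = 0.1500 s
reaction-phase robot travel = 0.6000·0.1200 = 0.0720 m
robot covers 0.6000·0.1500 − ½·4.0000·0.1500² = 0.0450 m while stopping
person approaches 1.0000·(0.1200+0.1500) = 0.2700 m
margins: 0.1200+0.0050+0.0500 = 0.1750 m
sum ≈ 0.0720+0.0450+0.2700+0.1750 ≈ 0.5620 m = S ✓

v_R_max = 3/5 m/s = 0.6000 m/s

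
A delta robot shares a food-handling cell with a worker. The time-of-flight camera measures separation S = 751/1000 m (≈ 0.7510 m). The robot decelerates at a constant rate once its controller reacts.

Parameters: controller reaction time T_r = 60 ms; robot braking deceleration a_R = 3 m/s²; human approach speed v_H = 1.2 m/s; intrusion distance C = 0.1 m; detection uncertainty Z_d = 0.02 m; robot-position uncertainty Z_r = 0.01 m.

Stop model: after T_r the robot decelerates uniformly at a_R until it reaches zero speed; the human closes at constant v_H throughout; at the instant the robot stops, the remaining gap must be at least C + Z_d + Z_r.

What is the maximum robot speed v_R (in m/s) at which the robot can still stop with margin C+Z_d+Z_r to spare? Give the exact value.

v_R_max = 9/10 m/s = 0.9000 m/s

at the boundary: (1/6)·v² + (23/50)·v + (-549/1000) = 0
  disc = (23/50)² − 4·(1/6)·(-549/1000) = 361/625 ; √disc = 19/25
  v_R = (−(23/50) + 19/25) / (2·(1/6)) = 9/10 m/s
check:
stop time T_s = (9/10)/3 = 0.3000 s
robot covers v_R·T_r = 0.9000·0.0600 = 0.0540 m before braking
braking distance = 0.9000²/(2·3.0000) = 0.1350 m
human over T_r+T_s: 1.2000·(0.0600+0.3000) = 0.4320 m
margins: 0.1000+0.0200+0.0100 = 0.1300 m
sum ≈ 0.0540+0.1350+0.4320+0.1300 ≈ 0.7510 m = S ✓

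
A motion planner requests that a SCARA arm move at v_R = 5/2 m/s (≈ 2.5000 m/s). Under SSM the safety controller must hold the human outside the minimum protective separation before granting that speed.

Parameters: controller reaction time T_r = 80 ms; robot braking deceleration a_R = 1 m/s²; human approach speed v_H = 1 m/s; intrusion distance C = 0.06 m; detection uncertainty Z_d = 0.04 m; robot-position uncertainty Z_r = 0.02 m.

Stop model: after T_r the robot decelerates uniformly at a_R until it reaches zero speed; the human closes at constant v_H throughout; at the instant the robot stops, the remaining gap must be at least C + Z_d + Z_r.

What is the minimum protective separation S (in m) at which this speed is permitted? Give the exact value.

S_min = 241/40 m = 6.0250 m

T_s = v_R/a_R = (5/2)/1 = 2.5000 s
reaction-phase robot travel = 2.5000·0.0800 = 0.2000 m
robot covers 2.5000·2.5000 − ½·1.0000·2.5000² = 3.1250 m while stopping
person approaches 1.0000·(0.0800+2.5000) = 2.5800 m
C+Z_d+Z_r = 0.0600+0.0400+0.0200 = 0.1200 m
S_min ≈ 0.2000+3.1250+2.5800+0.1200  ⇒  S_min = 241/40 m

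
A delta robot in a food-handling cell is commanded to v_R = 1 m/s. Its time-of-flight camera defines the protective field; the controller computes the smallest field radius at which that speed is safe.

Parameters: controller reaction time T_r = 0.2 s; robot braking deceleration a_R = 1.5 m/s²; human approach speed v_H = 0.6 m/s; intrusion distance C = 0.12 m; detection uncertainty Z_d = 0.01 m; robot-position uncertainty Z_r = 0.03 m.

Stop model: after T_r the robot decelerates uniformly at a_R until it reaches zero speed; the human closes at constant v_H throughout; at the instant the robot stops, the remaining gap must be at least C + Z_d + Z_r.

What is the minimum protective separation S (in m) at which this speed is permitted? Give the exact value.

stop time T_s = 1/(3/2) = 0.6667 s
robot covers v_R·T_r = 1.0000·0.2000 = 0.2000 m before braking
robot under decel: 1.0000²/(2·1.5000) = 0.3333 m
human over T_r+T_s: 0.6000·(0.2000+0.6667) = 0.5200 m
margins: 0.1200+0.0100+0.0300 = 0.1600 m
S_min ≈ 0.2000+0.3333+0.5200+0.1600  ⇒  S_min = 91/75 m

S_min = 91/75 m = 1.2133 m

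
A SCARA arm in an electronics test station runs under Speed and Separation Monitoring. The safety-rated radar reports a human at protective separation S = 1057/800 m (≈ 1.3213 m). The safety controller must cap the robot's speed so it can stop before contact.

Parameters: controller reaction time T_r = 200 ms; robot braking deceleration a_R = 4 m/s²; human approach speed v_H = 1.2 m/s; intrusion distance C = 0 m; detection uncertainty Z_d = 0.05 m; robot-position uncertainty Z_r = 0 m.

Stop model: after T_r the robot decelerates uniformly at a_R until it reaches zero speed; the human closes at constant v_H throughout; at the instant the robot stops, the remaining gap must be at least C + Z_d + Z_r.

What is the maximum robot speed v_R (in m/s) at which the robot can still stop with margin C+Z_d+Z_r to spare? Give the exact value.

quadratic (1/8)·v² + (1/2)·v + (-33/32) = 0
  disc = (1/2)² − 4·(1/8)·(-33/32) = 49/64 ; √disc = 7/8
  v_R = (−(1/2) + 7/8) / (2·(1/8)) = 3/2 m/s
check:
stop time T_s = (3/2)/4 = 0.3750 s
robot in T_r: 1.5000·0.2000 = 0.3000 m
robot covers 1.5000·0.3750 − ½·4.0000·0.3750² = 0.2812 m while stopping
person approaches 1.2000·(0.2000+0.3750) = 0.6900 m
C+Z_d+Z_r = 0.0000+0.0500+0.0000 = 0.0500 m
sum ≈ 0.3000+0.2812+0.6900+0.0500 ≈ 1.3213 m = S ✓

v_R_max = 3/2 m/s = 1.5000 m/s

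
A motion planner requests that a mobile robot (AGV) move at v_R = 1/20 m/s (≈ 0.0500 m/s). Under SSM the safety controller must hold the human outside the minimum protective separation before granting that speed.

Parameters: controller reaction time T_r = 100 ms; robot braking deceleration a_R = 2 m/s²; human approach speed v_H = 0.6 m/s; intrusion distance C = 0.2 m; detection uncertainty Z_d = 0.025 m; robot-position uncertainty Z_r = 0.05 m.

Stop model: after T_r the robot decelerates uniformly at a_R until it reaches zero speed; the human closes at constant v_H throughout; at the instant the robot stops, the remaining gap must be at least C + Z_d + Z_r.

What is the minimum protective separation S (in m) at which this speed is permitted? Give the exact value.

stop time T_s = (1/20)/2 = 0.0250 s
reaction-phase robot travel = 0.0500·0.1000 = 0.0050 m
robot under decel: 0.0500²/(2·2.0000) = 0.0006 m
human over T_r+T_s: 0.6000·(0.1000+0.0250) = 0.0750 m
residual clearance needed = 0.2000+0.0250+0.0500 = 0.2750 m
S_min ≈ 0.0050+0.0006+0.0750+0.2750  ⇒  S_min = 569/1600 m

S_min = 569/1600 m = 0.3556 m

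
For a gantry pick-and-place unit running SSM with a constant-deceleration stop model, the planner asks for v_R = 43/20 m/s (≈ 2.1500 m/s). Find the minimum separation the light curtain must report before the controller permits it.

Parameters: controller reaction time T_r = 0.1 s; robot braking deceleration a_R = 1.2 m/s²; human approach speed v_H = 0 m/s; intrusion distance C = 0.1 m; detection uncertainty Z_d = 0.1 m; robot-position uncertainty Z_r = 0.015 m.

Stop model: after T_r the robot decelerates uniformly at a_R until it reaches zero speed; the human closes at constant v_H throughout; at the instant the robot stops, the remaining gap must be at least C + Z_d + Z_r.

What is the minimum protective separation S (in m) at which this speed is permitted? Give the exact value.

T_s = v_R/a_R = (43/20)/(6/5) = 1.7917 s
robot covers v_R·T_r = 2.1500·0.1000 = 0.2150 m before braking
braking distance = 2.1500²/(2·1.2000) = 1.9260 m
human over T_r+T_s: 0.0000·(0.1000+1.7917) = 0.0000 m
margins: 0.1000+0.1000+0.0150 = 0.2150 m
S_min ≈ 0.2150+1.9260+0.0000+0.2150  ⇒  S_min = 11309/4800 m

S_min = 11309/4800 m = 2.3560 m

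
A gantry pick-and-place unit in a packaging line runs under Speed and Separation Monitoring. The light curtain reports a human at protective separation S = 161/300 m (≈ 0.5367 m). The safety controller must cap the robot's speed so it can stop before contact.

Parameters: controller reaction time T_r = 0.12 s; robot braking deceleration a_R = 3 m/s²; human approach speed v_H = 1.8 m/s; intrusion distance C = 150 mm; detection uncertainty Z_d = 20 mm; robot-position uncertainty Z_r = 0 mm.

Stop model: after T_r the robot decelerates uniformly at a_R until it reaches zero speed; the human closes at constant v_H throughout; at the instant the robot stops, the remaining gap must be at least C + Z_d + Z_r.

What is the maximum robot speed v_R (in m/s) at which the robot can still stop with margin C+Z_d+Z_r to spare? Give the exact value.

at the boundary: (1/6)·v² + (18/25)·v + (-113/750) = 0
  disc = (18/25)² − 4·(1/6)·(-113/750) = 3481/5625 ; √disc = 59/75
  v_R = (−(18/25) + 59/75) / (2·(1/6)) = 1/5 m/s
check:
braking lasts T_s = (1/5)/3 = 0.0667 s
robot covers v_R·T_r = 0.2000·0.1200 = 0.0240 m before braking
robot under decel: 0.2000²/(2·3.0000) = 0.0067 m
human closes 1.8000·0.1867 = 0.3360 m
margins: 0.1500+0.0200+0.0000 = 0.1700 m
sum ≈ 0.0240+0.0067+0.3360+0.1700 ≈ 0.5367 m = S ✓

v_R_max = 1/5 m/s = 0.2000 m/s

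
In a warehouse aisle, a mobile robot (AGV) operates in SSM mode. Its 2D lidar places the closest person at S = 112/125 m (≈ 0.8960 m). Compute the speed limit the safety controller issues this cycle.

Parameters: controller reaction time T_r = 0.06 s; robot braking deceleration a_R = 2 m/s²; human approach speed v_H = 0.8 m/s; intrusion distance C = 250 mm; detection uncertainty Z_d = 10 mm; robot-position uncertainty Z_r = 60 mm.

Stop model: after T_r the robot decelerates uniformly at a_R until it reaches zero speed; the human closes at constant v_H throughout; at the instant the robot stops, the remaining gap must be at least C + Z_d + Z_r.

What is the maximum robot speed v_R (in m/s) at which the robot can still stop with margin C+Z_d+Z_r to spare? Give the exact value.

quadratic (1/4)·v² + (23/50)·v + (-66/125) = 0
  disc = (23/50)² − 4·(1/4)·(-66/125) = 1849/2500 ; √disc = 43/50
  v_R = (−(23/50) + 43/50) / (2·(1/4)) = 4/5 m/s
check:
T_s = v_R/a_R = (4/5)/2 = 0.4000 s
robot covers v_R·T_r = 0.8000·0.0600 = 0.0480 m before braking
robot covers 0.8000·0.4000 − ½·2.0000·0.4000² = 0.1600 m while stopping
person approaches 0.8000·(0.0600+0.4000) = 0.3680 m
C+Z_d+Z_r = 0.2500+0.0100+0.0600 = 0.3200 m
sum ≈ 0.0480+0.1600+0.3680+0.3200 ≈ 0.8960 m = S ✓

v_R_max = 4/5 m/s = 0.8000 m/s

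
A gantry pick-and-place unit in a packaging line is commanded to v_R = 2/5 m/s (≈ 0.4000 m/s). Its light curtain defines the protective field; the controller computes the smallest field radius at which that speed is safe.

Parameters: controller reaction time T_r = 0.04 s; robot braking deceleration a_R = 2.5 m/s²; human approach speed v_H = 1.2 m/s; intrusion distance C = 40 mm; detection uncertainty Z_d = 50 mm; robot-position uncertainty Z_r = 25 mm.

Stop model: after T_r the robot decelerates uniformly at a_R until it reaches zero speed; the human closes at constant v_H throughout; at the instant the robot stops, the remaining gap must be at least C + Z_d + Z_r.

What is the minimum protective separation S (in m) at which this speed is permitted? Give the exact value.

S_min = 403/1000 m = 0.4030 m

braking lasts T_s = (2/5)/(5/2) = 0.1600 s
reaction-phase robot travel = 0.4000·0.0400 = 0.0160 m
robot covers 0.4000·0.1600 − ½·2.5000·0.1600² = 0.0320 m while stopping
person approaches 1.2000·(0.0400+0.1600) = 0.2400 m
margins: 0.0400+0.0500+0.0250 = 0.1150 m
S_min ≈ 0.0160+0.0320+0.2400+0.1150  ⇒  S_min = 403/1000 m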